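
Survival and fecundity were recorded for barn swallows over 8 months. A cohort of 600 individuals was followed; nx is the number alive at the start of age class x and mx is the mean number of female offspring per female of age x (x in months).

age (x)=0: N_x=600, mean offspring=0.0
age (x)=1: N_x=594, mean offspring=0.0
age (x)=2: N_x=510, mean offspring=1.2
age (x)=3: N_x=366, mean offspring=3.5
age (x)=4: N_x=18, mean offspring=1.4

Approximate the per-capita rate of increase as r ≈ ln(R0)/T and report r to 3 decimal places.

lx = nx/n0 = nx/600: 1, 0.99, 0.85, 0.61, 0.03
R0 = Σ lx·mx = 0 + 0 + 1.02 + 2.135 + 0.042 = 3.197
Σ x·lx·mx = 8.613; T = 8.613/3.197 = 2.69409…
r ≈ ln(R0)/T = ln(3.197)/2.69409… = 0.43139… → 0.431

0.431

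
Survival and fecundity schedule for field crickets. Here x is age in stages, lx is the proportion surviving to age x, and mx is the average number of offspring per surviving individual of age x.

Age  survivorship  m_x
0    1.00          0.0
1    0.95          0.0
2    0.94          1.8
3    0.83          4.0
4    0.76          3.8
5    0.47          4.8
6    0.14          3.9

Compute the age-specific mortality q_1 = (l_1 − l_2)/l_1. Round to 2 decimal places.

0.01

q_1 = (l_1 − l_2) / l_1 = (0.95 − 0.94) / 0.95
     = 0.01 / 0.95 = 0.010526… → 0.01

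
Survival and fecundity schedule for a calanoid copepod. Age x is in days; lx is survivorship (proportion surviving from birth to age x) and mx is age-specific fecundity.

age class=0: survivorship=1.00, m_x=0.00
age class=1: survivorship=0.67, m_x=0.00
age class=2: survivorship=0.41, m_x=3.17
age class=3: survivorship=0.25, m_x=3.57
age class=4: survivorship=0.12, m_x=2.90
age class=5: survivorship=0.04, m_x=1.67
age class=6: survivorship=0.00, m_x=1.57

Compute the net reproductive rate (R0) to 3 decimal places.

2.607

lx·mx by age: 0, 0, 1.2997, 0.8925, 0.348, 0.0668, 0
R0 = Σ lx·mx = 2.607 → 2.607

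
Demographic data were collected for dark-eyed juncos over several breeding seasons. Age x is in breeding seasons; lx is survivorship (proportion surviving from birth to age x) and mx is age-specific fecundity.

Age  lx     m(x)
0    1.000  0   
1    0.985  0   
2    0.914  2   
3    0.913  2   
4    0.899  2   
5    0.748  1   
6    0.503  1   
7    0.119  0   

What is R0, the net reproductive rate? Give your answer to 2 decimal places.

lx·mx by age: 0, 0, 1.828, 1.826, 1.798, 0.748, 0.503, 0
R0 = Σ lx·mx = 6.703 → 6.70

6.70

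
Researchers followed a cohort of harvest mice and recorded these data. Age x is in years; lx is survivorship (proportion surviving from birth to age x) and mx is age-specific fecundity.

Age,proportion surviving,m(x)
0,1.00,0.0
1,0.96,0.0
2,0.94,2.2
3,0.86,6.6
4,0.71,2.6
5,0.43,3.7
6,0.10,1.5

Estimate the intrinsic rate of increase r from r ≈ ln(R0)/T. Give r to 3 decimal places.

R0 = Σ lx·mx = 0 + 0 + 2.068 + 5.676 + 1.846 + 1.591 + 0.15 = 11.331
Σ x·lx·mx = 37.403; T = 37.403/11.331 = 3.30094…
r ≈ ln(R0)/T = ln(11.331)/3.30094… = 0.73541… → 0.735

0.735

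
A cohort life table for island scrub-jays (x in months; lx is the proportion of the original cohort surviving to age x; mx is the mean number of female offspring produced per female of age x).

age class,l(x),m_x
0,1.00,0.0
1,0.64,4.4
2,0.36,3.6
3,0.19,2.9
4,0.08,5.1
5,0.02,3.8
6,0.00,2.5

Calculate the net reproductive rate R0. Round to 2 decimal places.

5.15

lx·mx by age: 0, 2.816, 1.296, 0.551, 0.408, 0.076, 0
R0 = Σ lx·mx = 5.147 → 5.15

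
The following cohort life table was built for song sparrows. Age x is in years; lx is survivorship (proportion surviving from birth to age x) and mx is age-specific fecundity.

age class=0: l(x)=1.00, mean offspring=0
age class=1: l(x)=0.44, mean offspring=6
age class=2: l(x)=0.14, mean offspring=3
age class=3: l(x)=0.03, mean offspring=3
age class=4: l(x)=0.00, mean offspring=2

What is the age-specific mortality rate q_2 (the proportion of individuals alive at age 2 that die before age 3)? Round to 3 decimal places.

q_2 = (l_2 − l_3) / l_2 = (0.14 − 0.03) / 0.14
     = 0.11 / 0.14 = 0.785714… → 0.786

0.786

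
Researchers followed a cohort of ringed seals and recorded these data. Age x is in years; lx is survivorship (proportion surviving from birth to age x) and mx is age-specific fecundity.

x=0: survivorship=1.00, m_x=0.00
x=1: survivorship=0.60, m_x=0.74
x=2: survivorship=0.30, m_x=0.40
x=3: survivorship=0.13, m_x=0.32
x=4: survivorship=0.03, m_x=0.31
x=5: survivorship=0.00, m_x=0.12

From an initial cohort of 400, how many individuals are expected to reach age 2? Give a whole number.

120

Expected survivors = N0 · l_2 = 400 × 0.30 = 120 → 120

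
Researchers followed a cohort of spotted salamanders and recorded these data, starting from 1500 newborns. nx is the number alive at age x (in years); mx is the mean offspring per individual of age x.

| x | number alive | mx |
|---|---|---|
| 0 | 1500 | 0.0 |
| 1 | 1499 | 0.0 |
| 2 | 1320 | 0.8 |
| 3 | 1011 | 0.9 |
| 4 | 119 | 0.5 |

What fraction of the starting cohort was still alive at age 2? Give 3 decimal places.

0.880

l_2 = n_2/n_0 = 1320/1500 = 0.88 → 0.880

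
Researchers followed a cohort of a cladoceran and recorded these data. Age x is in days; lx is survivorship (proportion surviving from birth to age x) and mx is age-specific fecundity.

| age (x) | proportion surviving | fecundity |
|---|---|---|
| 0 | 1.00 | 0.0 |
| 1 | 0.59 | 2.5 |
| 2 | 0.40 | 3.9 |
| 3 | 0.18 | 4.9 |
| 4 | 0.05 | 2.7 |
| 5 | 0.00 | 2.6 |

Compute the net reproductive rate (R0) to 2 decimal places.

4.05

lx·mx by age: 0, 1.475, 1.56, 0.882, 0.135, 0
R0 = Σ lx·mx = 4.052 → 4.05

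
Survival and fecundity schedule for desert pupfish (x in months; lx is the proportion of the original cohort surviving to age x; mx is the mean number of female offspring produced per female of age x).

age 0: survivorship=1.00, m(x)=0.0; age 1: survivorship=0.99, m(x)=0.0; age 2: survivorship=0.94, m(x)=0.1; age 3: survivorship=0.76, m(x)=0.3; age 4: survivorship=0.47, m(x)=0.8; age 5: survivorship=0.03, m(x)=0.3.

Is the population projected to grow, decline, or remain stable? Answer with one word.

declining

R0 = Σ lx·mx = 0 + 0 + 0.094 + 0.228 + 0.376 + 0.009 = 0.707
R0 < 1, so the population is declining.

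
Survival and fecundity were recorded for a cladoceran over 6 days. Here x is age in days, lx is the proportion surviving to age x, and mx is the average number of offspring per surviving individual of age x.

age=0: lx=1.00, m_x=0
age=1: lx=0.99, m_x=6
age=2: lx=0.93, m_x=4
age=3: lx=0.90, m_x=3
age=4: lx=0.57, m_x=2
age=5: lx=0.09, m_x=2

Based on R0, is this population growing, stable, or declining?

growing

R0 = Σ lx·mx = 0 + 5.94 + 3.72 + 2.7 + 1.14 + 0.18 = 13.68
R0 > 1, so the population is growing.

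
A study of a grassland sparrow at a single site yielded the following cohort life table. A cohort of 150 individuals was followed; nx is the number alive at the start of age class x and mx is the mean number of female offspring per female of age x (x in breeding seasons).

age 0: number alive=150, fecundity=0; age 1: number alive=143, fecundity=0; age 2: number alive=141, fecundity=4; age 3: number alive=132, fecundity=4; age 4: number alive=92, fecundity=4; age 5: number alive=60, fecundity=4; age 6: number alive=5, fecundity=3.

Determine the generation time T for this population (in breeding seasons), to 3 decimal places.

lx = nx/n0 = nx/150: 1, 0.95333…, 0.94, 0.88, 0.61333…, 0.4, 0.03333…
lx·mx: 0, 0, 3.76, 3.52, 2.453333…, 1.6, 0.1… → R0 = 11.433333…
x·lx·mx: 0, 0, 7.52, 10.56, 9.813333…, 8, 0.6… → Σ = 36.493333…
T = 36.493333… / 11.433333… = 3.191837… → 3.192

3.192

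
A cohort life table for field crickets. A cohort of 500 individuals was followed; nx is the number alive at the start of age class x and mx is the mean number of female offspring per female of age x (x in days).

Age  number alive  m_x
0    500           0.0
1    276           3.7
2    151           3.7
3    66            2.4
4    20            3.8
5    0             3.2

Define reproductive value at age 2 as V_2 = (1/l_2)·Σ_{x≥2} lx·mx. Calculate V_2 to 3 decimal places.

lx = nx/n0 = nx/500: 1, 0.552, 0.302, 0.132, 0.04, 0
lx·mx for x ≥ 2: 1.1174, 0.3168, 0.152, 0 → sum = 1.5862
V_2 = 1.5862 / l_2 = 1.5862 / 0.302 = 5.252318… → 5.252

5.252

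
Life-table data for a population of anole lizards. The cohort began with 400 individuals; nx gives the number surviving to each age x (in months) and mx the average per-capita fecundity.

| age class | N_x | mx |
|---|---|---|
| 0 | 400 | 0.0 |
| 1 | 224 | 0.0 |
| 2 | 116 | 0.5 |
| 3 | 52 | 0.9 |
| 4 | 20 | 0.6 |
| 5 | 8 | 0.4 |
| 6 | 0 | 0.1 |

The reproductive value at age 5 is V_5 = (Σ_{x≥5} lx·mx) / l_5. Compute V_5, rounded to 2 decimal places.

lx = nx/n0 = nx/400: 1, 0.56, 0.29, 0.13, 0.05, 0.02, 0
lx·mx for x ≥ 5: 0.008, 0 → sum = 0.008
V_5 = 0.008 / l_5 = 0.008 / 0.02 = 0.4 → 0.40

0.40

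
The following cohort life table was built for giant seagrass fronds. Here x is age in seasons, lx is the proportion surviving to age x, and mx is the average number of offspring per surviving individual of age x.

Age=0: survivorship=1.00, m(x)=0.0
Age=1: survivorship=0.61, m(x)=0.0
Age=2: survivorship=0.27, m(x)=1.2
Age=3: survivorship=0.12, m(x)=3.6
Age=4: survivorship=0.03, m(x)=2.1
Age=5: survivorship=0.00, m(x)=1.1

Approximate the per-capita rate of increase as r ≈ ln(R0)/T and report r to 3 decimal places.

-0.074

R0 = Σ lx·mx = 0 + 0 + 0.324 + 0.432 + 0.063 + 0 = 0.819
Σ x·lx·mx = 2.196; T = 2.196/0.819 = 2.68132…
r ≈ ln(R0)/T = ln(0.819)/2.68132… = -0.07447… → -0.074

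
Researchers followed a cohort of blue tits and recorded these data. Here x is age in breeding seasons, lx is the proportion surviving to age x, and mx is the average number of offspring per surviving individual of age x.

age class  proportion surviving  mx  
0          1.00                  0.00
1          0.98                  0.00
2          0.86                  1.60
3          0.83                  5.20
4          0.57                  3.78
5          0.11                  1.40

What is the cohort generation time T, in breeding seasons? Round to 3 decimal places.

3.136

lx·mx: 0, 0, 1.376, 4.316, 2.1546, 0.154 → R0 = 8.0006
x·lx·mx: 0, 0, 2.752, 12.948, 8.6184, 0.77 → Σ = 25.0884
T = 25.0884 / 8.0006 = 3.135815… → 3.136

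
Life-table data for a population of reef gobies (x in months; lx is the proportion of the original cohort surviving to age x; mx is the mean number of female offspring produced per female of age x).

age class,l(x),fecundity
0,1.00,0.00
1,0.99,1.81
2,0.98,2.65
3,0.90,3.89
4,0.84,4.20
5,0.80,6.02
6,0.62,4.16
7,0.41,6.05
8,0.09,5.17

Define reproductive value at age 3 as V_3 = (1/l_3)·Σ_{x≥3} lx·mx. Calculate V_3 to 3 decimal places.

19.300

lx·mx for x ≥ 3: 3.501, 3.528, 4.816, 2.5792, 2.4805, 0.4653 → sum = 17.37
V_3 = 17.37 / l_3 = 17.37 / 0.9 = 19.3 → 19.300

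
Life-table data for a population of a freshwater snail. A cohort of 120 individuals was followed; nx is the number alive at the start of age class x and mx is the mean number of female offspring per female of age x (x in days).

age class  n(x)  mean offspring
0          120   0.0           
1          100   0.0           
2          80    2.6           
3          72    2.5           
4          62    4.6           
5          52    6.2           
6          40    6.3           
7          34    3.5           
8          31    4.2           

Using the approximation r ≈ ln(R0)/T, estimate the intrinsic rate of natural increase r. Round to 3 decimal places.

lx = nx/n0 = nx/120: 1, 0.83333…, 0.66667…, 0.6, 0.51667…, 0.43333…, 0.33333…, 0.28333…, 0.25833…
R0 = Σ lx·mx = 0 + 0 + 1.73333… + 1.5 + 2.37667… + 2.68667… + 2.1… + 0.99167… + 1.085… = 12.473333…
Σ x·lx·mx = 59.128333…; T = 59.128333…/12.473333… = 4.74038…
r ≈ ln(R0)/T = ln(12.473333…)/4.74038… = 0.53236… → 0.532

0.532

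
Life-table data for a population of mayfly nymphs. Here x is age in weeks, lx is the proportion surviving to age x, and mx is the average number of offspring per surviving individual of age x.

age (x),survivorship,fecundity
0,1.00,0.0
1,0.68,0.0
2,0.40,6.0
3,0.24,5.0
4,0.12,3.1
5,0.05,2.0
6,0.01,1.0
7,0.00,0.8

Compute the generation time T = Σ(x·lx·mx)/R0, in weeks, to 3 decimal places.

lx·mx: 0, 0, 2.4, 1.2, 0.372, 0.1, 0.01, 0 → R0 = 4.082
x·lx·mx: 0, 0, 4.8, 3.6, 1.488, 0.5, 0.06, 0 → Σ = 10.448
T = 10.448 / 4.082 = 2.55953… → 2.560

2.560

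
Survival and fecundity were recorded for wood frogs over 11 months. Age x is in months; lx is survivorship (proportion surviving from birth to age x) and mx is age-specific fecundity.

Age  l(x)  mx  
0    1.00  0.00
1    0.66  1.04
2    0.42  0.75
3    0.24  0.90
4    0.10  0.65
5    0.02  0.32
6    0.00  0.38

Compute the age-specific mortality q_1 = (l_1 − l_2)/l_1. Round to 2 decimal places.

q_1 = (l_1 − l_2) / l_1 = (0.66 − 0.42) / 0.66
     = 0.24 / 0.66 = 0.363636… → 0.36

0.36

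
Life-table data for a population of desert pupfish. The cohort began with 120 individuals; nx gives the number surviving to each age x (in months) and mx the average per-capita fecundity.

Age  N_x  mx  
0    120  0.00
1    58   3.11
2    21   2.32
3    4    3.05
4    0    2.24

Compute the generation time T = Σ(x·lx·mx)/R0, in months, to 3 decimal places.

lx = nx/n0 = nx/120: 1, 0.48333…, 0.175, 0.03333…, 0
lx·mx: 0, 1.503167…, 0.406, 0.101667…, 0 → R0 = 2.010833…
x·lx·mx: 0, 1.503167…, 0.812, 0.305…, 0 → Σ = 2.620167…
T = 2.620167… / 2.010833… = 1.303025… → 1.303

1.303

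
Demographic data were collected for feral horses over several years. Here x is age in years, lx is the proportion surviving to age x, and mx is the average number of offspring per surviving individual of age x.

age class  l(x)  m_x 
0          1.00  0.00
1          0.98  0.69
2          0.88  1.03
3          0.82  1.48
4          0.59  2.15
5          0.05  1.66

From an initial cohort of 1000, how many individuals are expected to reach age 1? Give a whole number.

Expected survivors = N0 · l_1 = 1000 × 0.98 = 980 → 980

980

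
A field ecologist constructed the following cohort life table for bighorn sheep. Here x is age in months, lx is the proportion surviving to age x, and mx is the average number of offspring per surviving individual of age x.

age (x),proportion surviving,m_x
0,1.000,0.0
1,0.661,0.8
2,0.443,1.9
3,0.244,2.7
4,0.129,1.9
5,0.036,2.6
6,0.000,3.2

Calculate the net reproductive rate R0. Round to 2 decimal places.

lx·mx by age: 0, 0.5288, 0.8417, 0.6588, 0.2451, 0.0936, 0
R0 = Σ lx·mx = 2.368 → 2.37

2.37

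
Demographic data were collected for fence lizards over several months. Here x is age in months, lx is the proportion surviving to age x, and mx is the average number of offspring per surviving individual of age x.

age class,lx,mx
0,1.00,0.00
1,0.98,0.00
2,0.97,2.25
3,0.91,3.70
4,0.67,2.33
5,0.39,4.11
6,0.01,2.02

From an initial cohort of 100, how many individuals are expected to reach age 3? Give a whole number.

Expected survivors = N0 · l_3 = 100 × 0.91 = 91 → 91

91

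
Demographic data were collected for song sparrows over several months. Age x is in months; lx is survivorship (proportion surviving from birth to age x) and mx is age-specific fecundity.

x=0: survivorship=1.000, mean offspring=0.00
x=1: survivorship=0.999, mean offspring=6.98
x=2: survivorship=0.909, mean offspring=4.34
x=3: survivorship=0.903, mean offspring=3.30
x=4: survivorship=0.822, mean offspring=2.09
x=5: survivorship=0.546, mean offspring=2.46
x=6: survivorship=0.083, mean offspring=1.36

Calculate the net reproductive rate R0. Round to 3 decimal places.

lx·mx by age: 0, 6.97302, 3.94506, 2.9799, 1.71798, 1.34316, 0.11288
R0 = Σ lx·mx = 17.072 → 17.072

17.072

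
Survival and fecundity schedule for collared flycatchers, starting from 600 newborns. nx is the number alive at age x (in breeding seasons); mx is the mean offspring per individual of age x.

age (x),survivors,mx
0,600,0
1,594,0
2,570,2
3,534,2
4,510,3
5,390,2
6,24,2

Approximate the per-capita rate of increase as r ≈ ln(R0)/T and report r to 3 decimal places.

0.587

lx = nx/n0 = nx/600: 1, 0.99, 0.95, 0.89, 0.85, 0.65, 0.04
R0 = Σ lx·mx = 0 + 0 + 1.9 + 1.78 + 2.55 + 1.3 + 0.08 = 7.61
Σ x·lx·mx = 26.32; T = 26.32/7.61 = 3.45861…
r ≈ ln(R0)/T = ln(7.61)/3.45861… = 0.58679… → 0.587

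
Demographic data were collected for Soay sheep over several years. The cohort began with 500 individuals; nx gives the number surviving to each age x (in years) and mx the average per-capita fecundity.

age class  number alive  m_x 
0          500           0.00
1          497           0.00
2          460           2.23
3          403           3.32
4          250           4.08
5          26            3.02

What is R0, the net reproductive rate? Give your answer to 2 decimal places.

6.92

lx = nx/n0 = nx/500: 1, 0.994, 0.92, 0.806, 0.5, 0.052
lx·mx by age: 0, 0, 2.0516, 2.67592, 2.04, 0.15704
R0 = Σ lx·mx = 6.92456 → 6.92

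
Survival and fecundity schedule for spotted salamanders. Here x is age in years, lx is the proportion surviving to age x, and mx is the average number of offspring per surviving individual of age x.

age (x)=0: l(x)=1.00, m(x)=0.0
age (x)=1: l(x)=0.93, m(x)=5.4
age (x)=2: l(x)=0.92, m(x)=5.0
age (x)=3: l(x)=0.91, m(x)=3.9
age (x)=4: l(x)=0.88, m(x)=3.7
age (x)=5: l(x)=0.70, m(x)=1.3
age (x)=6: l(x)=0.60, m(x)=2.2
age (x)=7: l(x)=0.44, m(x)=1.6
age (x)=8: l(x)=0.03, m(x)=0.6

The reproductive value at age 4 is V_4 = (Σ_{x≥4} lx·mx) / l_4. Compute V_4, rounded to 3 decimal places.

7.055

lx·mx for x ≥ 4: 3.256, 0.91, 1.32, 0.704, 0.018 → sum = 6.208
V_4 = 6.208 / l_4 = 6.208 / 0.88 = 7.054545… → 7.055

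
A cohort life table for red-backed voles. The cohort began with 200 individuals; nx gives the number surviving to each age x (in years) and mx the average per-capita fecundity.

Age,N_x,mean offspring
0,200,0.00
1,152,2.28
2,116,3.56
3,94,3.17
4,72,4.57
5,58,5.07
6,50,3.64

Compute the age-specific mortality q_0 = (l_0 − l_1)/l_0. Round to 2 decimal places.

0.24

lx = nx/n0 = nx/200: 1, 0.76, 0.58, 0.47, 0.36, 0.29, 0.25
q_0 = (l_0 − l_1) / l_0 = (1 − 0.76) / 1
     = 0.24 / 1 = 0.24 → 0.24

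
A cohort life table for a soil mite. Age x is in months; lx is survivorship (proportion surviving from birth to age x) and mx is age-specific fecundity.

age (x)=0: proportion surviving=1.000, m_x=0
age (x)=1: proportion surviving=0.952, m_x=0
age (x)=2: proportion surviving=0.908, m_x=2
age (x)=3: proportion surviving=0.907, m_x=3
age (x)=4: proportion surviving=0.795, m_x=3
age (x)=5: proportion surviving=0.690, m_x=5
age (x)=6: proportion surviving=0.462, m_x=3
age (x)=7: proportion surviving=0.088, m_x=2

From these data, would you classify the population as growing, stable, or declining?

R0 = Σ lx·mx = 0 + 0 + 1.816 + 2.721 + 2.385 + 3.45 + 1.386 + 0.176 = 11.934
R0 > 1, so the population is growing.

growing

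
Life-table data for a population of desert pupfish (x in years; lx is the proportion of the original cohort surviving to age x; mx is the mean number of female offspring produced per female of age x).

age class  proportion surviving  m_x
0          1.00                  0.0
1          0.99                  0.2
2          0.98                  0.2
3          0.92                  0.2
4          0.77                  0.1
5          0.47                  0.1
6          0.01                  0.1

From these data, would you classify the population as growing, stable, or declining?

R0 = Σ lx·mx = 0 + 0.198 + 0.196 + 0.184 + 0.077 + 0.047 + 0.001 = 0.703
R0 < 1, so the population is declining.

declining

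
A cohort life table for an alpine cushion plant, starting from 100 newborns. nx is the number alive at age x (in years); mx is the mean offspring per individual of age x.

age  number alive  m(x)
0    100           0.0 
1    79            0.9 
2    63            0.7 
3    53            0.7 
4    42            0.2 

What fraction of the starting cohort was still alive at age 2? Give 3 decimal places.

0.630

l_2 = n_2/n_0 = 63/100 = 0.63 → 0.630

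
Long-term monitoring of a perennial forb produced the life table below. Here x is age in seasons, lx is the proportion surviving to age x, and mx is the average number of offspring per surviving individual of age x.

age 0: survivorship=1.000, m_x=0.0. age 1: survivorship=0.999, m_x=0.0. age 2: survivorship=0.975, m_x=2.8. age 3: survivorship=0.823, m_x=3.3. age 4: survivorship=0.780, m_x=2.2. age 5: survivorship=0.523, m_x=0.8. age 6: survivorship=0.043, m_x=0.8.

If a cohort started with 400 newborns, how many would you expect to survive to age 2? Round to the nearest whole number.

Expected survivors = N0 · l_2 = 400 × 0.975 = 390 → 390

390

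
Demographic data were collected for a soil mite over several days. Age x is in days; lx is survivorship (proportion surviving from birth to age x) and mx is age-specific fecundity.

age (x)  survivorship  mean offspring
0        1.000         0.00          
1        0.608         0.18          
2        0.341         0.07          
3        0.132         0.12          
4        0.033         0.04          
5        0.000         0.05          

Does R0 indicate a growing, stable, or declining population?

declining

R0 = Σ lx·mx = 0 + 0.10944 + 0.02387 + 0.01584 + 0.00132 + 0 = 0.15047
R0 < 1, so the population is declining.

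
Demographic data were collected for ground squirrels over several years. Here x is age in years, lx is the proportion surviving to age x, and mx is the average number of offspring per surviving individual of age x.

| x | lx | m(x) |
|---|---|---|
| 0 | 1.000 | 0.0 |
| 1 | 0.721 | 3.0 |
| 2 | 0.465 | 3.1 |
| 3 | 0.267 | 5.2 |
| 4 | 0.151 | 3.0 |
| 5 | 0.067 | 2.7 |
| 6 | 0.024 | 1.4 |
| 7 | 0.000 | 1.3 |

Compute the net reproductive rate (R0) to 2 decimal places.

lx·mx by age: 0, 2.163, 1.4415, 1.3884, 0.453, 0.1809, 0.0336, 0
R0 = Σ lx·mx = 5.6604 → 5.66

5.66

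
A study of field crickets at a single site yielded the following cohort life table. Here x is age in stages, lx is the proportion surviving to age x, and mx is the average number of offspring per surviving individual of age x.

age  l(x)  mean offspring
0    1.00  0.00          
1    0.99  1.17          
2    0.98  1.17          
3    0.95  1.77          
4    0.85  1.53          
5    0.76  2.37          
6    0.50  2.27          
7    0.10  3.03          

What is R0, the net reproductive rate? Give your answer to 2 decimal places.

8.53

lx·mx by age: 0, 1.1583, 1.1466, 1.6815, 1.3005, 1.8012, 1.135, 0.303
R0 = Σ lx·mx = 8.5261 → 8.53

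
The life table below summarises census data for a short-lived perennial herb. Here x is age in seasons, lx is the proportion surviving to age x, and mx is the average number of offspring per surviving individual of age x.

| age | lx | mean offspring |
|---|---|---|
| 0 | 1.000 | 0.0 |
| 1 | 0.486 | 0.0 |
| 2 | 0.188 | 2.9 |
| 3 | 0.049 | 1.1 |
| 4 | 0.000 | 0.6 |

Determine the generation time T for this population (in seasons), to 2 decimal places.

2.09

lx·mx: 0, 0, 0.5452, 0.0539, 0 → R0 = 0.5991
x·lx·mx: 0, 0, 1.0904, 0.1617, 0 → Σ = 1.2521
T = 1.2521 / 0.5991 = 2.089968… → 2.09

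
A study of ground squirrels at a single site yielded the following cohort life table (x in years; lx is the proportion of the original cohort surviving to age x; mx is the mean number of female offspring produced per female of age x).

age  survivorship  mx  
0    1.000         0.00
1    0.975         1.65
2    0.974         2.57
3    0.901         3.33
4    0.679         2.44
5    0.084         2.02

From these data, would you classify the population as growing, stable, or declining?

R0 = Σ lx·mx = 0 + 1.60875 + 2.50318 + 3.00033 + 1.65676 + 0.16968 = 8.9387
R0 > 1, so the population is growing.

growing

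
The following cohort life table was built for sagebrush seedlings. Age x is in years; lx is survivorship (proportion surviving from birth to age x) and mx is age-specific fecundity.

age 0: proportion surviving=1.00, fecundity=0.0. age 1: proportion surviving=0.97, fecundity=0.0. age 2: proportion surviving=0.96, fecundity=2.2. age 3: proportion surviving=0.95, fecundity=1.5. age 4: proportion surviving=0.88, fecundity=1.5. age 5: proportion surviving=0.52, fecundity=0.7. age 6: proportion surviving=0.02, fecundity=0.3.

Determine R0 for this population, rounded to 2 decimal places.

5.23

lx·mx by age: 0, 0, 2.112, 1.425, 1.32, 0.364, 0.006
R0 = Σ lx·mx = 5.227 → 5.23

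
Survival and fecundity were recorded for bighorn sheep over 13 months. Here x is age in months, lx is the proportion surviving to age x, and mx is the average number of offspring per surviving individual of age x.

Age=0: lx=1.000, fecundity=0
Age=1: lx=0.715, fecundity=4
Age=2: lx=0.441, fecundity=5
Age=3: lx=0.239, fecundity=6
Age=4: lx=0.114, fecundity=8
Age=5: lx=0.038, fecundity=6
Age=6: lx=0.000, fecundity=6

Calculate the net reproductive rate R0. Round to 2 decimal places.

lx·mx by age: 0, 2.86, 2.205, 1.434, 0.912, 0.228, 0
R0 = Σ lx·mx = 7.639 → 7.64

7.64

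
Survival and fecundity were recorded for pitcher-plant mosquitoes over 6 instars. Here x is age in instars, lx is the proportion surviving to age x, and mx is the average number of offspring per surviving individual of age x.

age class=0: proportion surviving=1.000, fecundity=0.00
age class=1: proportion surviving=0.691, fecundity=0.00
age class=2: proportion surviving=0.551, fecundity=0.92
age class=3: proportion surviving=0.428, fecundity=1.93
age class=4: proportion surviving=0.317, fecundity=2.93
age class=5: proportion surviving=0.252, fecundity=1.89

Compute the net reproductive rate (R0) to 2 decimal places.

2.74

lx·mx by age: 0, 0, 0.50692, 0.82604, 0.92881, 0.47628
R0 = Σ lx·mx = 2.73805 → 2.74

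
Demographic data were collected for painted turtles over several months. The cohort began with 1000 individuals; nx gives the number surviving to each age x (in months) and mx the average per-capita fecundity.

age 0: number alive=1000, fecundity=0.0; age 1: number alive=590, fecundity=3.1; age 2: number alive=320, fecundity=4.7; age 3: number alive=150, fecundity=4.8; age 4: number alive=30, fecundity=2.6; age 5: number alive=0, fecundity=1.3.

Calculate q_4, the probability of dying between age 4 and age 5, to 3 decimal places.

1.000

lx = nx/n0 = nx/1000: 1, 0.59, 0.32, 0.15, 0.03, 0
q_4 = (l_4 − l_5) / l_4 = (0.03 − 0) / 0.03
     = 0.03 / 0.03 = 1 → 1.000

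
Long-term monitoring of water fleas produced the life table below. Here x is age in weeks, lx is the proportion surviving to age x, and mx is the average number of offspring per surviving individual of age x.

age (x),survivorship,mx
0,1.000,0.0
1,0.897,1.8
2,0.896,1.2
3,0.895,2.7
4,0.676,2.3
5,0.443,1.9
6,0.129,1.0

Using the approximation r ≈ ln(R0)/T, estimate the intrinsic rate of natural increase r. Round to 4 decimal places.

0.6982

R0 = Σ lx·mx = 0 + 1.6146 + 1.0752 + 2.4165 + 1.5548 + 0.8417 + 0.129 = 7.6318
Σ x·lx·mx = 22.2162; T = 22.2162/7.6318 = 2.911…
r ≈ ln(R0)/T = ln(7.6318)/2.911… = 0.698152… → 0.6982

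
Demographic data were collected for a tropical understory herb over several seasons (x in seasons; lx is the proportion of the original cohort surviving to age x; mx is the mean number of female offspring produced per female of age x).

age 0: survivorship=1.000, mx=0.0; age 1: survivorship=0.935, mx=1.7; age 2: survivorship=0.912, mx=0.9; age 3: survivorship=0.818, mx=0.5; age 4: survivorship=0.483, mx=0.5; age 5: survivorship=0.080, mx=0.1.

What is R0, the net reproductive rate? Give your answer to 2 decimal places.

lx·mx by age: 0, 1.5895, 0.8208, 0.409, 0.2415, 0.008
R0 = Σ lx·mx = 3.0688 → 3.07

3.07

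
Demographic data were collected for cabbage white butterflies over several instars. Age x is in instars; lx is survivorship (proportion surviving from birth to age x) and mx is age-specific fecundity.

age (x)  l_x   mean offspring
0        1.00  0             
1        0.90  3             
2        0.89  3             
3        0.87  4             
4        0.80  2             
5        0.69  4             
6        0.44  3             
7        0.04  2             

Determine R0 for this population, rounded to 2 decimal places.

14.61

lx·mx by age: 0, 2.7, 2.67, 3.48, 1.6, 2.76, 1.32, 0.08
R0 = Σ lx·mx = 14.61 → 14.61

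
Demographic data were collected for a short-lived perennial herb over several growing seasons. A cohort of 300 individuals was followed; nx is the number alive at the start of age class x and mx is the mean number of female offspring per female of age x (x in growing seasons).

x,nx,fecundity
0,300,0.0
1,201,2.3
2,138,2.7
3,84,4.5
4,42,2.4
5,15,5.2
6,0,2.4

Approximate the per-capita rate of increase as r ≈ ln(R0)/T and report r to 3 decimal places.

0.681

lx = nx/n0 = nx/300: 1, 0.67, 0.46, 0.28, 0.14, 0.05, 0
R0 = Σ lx·mx = 0 + 1.541 + 1.242 + 1.26 + 0.336 + 0.26 + 0 = 4.639
Σ x·lx·mx = 10.449; T = 10.449/4.639 = 2.25243…
r ≈ ln(R0)/T = ln(4.639)/2.25243… = 0.68127… → 0.681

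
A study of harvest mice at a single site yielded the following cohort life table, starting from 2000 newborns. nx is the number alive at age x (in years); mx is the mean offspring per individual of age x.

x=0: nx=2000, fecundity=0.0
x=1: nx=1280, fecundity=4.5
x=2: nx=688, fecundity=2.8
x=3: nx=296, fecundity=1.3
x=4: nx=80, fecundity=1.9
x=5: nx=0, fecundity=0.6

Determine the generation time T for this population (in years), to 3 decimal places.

1.383

lx = nx/n0 = nx/2000: 1, 0.64, 0.344, 0.148, 0.04, 0
lx·mx: 0, 2.88, 0.9632, 0.1924, 0.076, 0 → R0 = 4.1116
x·lx·mx: 0, 2.88, 1.9264, 0.5772, 0.304, 0 → Σ = 5.6876
T = 5.6876 / 4.1116 = 1.383306… → 1.383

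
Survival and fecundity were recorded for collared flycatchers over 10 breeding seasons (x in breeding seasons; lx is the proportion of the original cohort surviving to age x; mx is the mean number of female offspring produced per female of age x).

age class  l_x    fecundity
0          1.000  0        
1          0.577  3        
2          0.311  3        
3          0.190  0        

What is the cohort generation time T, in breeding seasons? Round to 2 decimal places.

lx·mx: 0, 1.731, 0.933, 0 → R0 = 2.664
x·lx·mx: 0, 1.731, 1.866, 0 → Σ = 3.597
T = 3.597 / 2.664 = 1.350225… → 1.35

1.35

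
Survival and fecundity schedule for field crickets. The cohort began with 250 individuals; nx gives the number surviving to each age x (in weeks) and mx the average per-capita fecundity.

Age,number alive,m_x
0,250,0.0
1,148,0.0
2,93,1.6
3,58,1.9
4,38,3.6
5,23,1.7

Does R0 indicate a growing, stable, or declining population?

growing

lx = nx/n0 = nx/250: 1, 0.592, 0.372, 0.232, 0.152, 0.092
R0 = Σ lx·mx = 0 + 0 + 0.5952 + 0.4408 + 0.5472 + 0.1564 = 1.7396
R0 > 1, so the population is growing.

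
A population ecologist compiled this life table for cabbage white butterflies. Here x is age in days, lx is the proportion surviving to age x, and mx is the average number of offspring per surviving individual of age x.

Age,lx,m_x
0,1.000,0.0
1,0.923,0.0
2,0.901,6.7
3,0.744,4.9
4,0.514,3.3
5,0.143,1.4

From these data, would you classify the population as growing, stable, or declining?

growing

R0 = Σ lx·mx = 0 + 0 + 6.0367 + 3.6456 + 1.6962 + 0.2002 = 11.5787
R0 > 1, so the population is growing.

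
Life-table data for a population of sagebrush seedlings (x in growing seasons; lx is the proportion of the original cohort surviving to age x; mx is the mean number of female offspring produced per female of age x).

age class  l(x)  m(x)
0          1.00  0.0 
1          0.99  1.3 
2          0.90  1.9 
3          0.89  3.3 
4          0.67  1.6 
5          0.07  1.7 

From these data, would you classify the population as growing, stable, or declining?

R0 = Σ lx·mx = 0 + 1.287 + 1.71 + 2.937 + 1.072 + 0.119 = 7.125
R0 > 1, so the population is growing.

growing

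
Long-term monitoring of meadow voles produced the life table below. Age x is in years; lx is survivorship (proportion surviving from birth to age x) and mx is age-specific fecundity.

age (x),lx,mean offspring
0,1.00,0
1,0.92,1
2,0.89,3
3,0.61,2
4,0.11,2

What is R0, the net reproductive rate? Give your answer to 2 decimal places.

5.03

lx·mx by age: 0, 0.92, 2.67, 1.22, 0.22
R0 = Σ lx·mx = 5.03 → 5.03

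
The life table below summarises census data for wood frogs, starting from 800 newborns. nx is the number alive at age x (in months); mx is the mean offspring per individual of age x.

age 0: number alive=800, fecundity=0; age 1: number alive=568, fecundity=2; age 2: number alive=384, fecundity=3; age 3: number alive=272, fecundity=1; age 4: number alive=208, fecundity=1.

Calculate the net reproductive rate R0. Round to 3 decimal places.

3.460

lx = nx/n0 = nx/800: 1, 0.71, 0.48, 0.34, 0.26
lx·mx by age: 0, 1.42, 1.44, 0.34, 0.26
R0 = Σ lx·mx = 3.46 → 3.460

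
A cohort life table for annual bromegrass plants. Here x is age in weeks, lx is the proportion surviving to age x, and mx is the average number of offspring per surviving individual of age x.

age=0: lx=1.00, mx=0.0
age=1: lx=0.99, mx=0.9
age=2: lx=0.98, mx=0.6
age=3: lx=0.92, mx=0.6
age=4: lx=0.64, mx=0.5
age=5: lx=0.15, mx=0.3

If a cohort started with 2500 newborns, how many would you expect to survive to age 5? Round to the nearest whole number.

375

Expected survivors = N0 · l_5 = 2500 × 0.15 = 375 → 375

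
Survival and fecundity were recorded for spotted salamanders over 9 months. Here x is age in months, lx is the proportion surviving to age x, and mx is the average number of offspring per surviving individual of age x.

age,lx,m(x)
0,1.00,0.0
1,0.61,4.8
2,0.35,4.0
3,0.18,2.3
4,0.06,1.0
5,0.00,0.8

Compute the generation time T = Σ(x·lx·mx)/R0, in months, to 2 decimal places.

lx·mx: 0, 2.928, 1.4, 0.414, 0.06, 0 → R0 = 4.802
x·lx·mx: 0, 2.928, 2.8, 1.242, 0.24, 0 → Σ = 7.21
T = 7.21 / 4.802 = 1.501458… → 1.50

1.50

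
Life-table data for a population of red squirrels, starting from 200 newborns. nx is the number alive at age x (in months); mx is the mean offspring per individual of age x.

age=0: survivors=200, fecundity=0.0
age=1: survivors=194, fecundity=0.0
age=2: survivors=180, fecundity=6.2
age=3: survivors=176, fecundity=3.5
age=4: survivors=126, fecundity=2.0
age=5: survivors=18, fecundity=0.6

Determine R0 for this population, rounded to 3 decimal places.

lx = nx/n0 = nx/200: 1, 0.97, 0.9, 0.88, 0.63, 0.09
lx·mx by age: 0, 0, 5.58, 3.08, 1.26, 0.054
R0 = Σ lx·mx = 9.974 → 9.974

9.974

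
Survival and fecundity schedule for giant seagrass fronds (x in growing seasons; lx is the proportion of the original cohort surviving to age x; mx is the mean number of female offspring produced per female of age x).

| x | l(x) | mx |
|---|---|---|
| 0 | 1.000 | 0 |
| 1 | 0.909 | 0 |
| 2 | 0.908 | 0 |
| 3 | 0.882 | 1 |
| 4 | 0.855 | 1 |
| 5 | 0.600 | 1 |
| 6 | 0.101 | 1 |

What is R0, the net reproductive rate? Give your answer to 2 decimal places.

2.44

lx·mx by age: 0, 0, 0, 0.882, 0.855, 0.6, 0.101
R0 = Σ lx·mx = 2.438 → 2.44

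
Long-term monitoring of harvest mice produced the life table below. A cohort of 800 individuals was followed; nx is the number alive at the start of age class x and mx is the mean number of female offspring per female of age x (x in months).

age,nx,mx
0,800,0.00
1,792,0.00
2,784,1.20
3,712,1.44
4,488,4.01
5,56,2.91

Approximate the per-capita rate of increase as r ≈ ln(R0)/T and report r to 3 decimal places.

0.490

lx = nx/n0 = nx/800: 1, 0.99, 0.98, 0.89, 0.61, 0.07
R0 = Σ lx·mx = 0 + 0 + 1.176 + 1.2816 + 2.4461 + 0.2037 = 5.1074
Σ x·lx·mx = 16.9997; T = 16.9997/5.1074 = 3.32845…
r ≈ ln(R0)/T = ln(5.1074)/3.32845… = 0.48993… → 0.490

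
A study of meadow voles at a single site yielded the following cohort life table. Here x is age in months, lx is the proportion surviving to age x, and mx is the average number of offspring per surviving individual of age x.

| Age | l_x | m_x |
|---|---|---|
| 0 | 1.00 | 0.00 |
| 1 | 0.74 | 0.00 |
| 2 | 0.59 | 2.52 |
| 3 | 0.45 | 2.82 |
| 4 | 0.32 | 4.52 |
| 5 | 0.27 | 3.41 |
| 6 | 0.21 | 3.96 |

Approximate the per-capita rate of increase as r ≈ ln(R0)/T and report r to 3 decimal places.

R0 = Σ lx·mx = 0 + 0 + 1.4868 + 1.269 + 1.4464 + 0.9207 + 0.8316 = 5.9545
Σ x·lx·mx = 22.1593; T = 22.1593/5.9545 = 3.72144…
r ≈ ln(R0)/T = ln(5.9545)/3.72144… = 0.47942… → 0.479

0.479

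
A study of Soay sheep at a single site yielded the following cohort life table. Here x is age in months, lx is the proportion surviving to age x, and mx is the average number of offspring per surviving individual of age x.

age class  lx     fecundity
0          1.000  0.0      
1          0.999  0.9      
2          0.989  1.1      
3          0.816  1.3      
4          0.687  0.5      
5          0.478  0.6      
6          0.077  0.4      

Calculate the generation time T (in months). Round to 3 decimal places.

2.494

lx·mx: 0, 0.8991, 1.0879, 1.0608, 0.3435, 0.2868, 0.0308 → R0 = 3.7089
x·lx·mx: 0, 0.8991, 2.1758, 3.1824, 1.374, 1.434, 0.1848 → Σ = 9.2501
T = 9.2501 / 3.7089 = 2.494028… → 2.494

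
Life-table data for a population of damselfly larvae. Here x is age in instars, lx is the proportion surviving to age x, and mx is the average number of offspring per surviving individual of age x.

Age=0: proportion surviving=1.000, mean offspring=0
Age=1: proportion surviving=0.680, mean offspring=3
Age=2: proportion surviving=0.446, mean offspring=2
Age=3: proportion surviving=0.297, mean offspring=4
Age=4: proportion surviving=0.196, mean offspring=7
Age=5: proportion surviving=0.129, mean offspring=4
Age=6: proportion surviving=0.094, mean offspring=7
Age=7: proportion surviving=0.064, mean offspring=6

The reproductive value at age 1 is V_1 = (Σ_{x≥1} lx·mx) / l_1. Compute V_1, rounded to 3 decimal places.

10.368

lx·mx for x ≥ 1: 2.04, 0.892, 1.188, 1.372, 0.516, 0.658, 0.384 → sum = 7.05
V_1 = 7.05 / l_1 = 7.05 / 0.68 = 10.367647… → 10.368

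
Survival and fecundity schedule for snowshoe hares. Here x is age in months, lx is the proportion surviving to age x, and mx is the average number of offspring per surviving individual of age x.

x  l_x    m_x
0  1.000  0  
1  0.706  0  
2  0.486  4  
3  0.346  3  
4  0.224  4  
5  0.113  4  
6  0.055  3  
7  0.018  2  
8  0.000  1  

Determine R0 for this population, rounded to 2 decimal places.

lx·mx by age: 0, 0, 1.944, 1.038, 0.896, 0.452, 0.165, 0.036, 0
R0 = Σ lx·mx = 4.531 → 4.53

4.53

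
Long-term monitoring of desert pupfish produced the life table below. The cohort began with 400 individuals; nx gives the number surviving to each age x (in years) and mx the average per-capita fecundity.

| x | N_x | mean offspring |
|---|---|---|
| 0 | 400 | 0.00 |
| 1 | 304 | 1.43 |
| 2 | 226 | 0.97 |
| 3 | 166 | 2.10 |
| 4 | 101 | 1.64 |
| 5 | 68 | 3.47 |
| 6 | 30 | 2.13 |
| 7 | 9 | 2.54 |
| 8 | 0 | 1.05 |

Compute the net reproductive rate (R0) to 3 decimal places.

3.727

lx = nx/n0 = nx/400: 1, 0.76, 0.565, 0.415, 0.2525, 0.17, 0.075, 0.0225, 0
lx·mx by age: 0, 1.0868, 0.54805, 0.8715, 0.4141, 0.5899, 0.15975, 0.05715, 0
R0 = Σ lx·mx = 3.72725 → 3.727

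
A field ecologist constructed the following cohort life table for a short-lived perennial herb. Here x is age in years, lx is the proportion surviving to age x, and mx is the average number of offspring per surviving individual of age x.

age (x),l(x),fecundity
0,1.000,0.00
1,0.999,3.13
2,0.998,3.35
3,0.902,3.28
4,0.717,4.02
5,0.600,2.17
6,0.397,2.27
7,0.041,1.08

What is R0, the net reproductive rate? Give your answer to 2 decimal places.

14.56

lx·mx by age: 0, 3.12687, 3.3433, 2.95856, 2.88234, 1.302, 0.90119, 0.04428
R0 = Σ lx·mx = 14.55854 → 14.56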